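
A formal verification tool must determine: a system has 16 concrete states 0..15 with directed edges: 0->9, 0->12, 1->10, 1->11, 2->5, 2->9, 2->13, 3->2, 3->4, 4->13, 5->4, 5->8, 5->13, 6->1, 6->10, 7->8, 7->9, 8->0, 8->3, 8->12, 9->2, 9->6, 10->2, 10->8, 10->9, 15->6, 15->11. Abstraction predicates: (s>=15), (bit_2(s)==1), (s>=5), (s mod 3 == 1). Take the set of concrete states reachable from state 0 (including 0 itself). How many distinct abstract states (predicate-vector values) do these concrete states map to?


BFS from 0:
Concrete reachable: {0, 1, 2, 3, 4, 5, 6, 8, 9, 10, 11, 12, 13}
Abstract via predicates (s>=15), (bit_2(s)==1), (s>=5), (s mod 3 == 1):
  (0,0,0,0) <- {0, 2, 3}
  (0,0,0,1) <- {1}
  (0,0,1,0) <- {8, 9, 11}
  (0,0,1,1) <- {10}
  (0,1,0,1) <- {4}
  (0,1,1,0) <- {5, 6, 12}
  (0,1,1,1) <- {13}
Distinct abstract states = 7

7


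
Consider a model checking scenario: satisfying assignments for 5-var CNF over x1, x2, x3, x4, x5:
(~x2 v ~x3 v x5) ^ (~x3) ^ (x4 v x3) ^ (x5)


CNF with 4 clauses over 5 vars (32 assignments).
An assignment satisfies CNF iff every clause has >=1 true literal.
Check each row (bits = x1,x2,x3,x4,x5; clause T/F shown):
  row 0 [00000]: clauses=TTFF -> 0
  row 1 [00001]: clauses=TTFT -> 0
  row 2 [00010]: clauses=TTTF -> 0
  row 3 [00011]: clauses=TTTT -> 1
  row 4 [00100]: clauses=TFTF -> 0
  row 5 [00101]: clauses=TFTT -> 0
  row 6 [00110]: clauses=TFTF -> 0
  row 7 [00111]: clauses=TFTT -> 0
  row 8 [01000]: clauses=TTFF -> 0
  row 9 [01001]: clauses=TTFT -> 0
  row 10 [01010]: clauses=TTTF -> 0
  row 11 [01011]: clauses=TTTT -> 1
  row 12 [01100]: clauses=FFTF -> 0
  row 13 [01101]: clauses=TFTT -> 0
  row 14 [01110]: clauses=FFTF -> 0
  row 15 [01111]: clauses=TFTT -> 0
  row 16 [10000]: clauses=TTFF -> 0
  row 17 [10001]: clauses=TTFT -> 0
  row 18 [10010]: clauses=TTTF -> 0
  row 19 [10011]: clauses=TTTT -> 1
  row 20 [10100]: clauses=TFTF -> 0
  row 21 [10101]: clauses=TFTT -> 0
  row 22 [10110]: clauses=TFTF -> 0
  row 23 [10111]: clauses=TFTT -> 0
  row 24 [11000]: clauses=TTFF -> 0
  row 25 [11001]: clauses=TTFT -> 0
  row 26 [11010]: clauses=TTTF -> 0
  row 27 [11011]: clauses=TTTT -> 1
  row 28 [11100]: clauses=FFTF -> 0
  row 29 [11101]: clauses=TFTT -> 0
  row 30 [11110]: clauses=FFTF -> 0
  row 31 [11111]: clauses=TFTT -> 0
Full result column, 8 rows per line (x1,x2 fixed per line; x3,x4,x5 runs 000..111 left to right):
  rows 0-7 [x1,x2=00]: 00010000  (ones: 1)
  rows 8-15 [x1,x2=01]: 00010000  (ones: 1)
  rows 16-23 [x1,x2=10]: 00010000  (ones: 1)
  rows 24-31 [x1,x2=11]: 00010000  (ones: 1)
Satisfying assignments = 1+1+1+1 = 4

4


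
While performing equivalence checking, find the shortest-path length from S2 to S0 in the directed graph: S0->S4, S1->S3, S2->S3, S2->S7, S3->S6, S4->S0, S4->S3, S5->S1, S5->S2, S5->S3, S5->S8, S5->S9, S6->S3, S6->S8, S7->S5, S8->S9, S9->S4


BFS layer-by-layer from S2:
  dist 0: {S2}
  dist 1: {S3, S7}
  dist 2: {S5, S6}
  dist 3: {S1, S8, S9}
  dist 4: {S4}
  dist 5: {S0}
  -> S0 reached at distance 5
Shortest path length = 5

5


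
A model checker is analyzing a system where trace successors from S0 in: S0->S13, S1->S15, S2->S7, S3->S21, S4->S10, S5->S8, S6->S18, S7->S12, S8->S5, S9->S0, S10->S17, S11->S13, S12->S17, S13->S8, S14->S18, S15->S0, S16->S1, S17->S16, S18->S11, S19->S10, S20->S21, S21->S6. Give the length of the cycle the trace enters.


Trace from S0 until a state repeats:
  S0 -> S13 -> S8 -> S5 -> S8
S8 first seen at step 2, revisited at step 4.
Cycle length = 4 - 2 = 2

2


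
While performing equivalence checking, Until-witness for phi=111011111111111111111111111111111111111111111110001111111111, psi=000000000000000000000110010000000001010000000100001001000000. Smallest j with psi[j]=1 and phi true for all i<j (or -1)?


(phi U psi) at 0: need smallest j with psi[j]=1 and phi[i]=1 for all i in [0,j).
Scan from step 0:
  step 0: phi=1, psi=0 -> continue
  step 1: phi=1, psi=0 -> continue
  step 2: phi=1, psi=0 -> continue
  step 3: phi=0 -> phi-prefix broken from here
  step 21: psi=1 but phi already failed -> not a witness
  step 22: psi=1 but phi already failed -> not a witness
  step 25: psi=1 but phi already failed -> not a witness
  step 35: psi=1 but phi already failed -> not a witness
  step 37: psi=1 but phi already failed -> not a witness
  step 45: psi=1 but phi already failed -> not a witness
  step 50: psi=1 but phi already failed -> not a witness
  step 53: psi=1 but phi already failed -> not a witness
  end of trace: no witness -> -1
Witness step = -1

-1


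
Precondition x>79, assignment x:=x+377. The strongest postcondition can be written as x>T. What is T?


Formula: sp(P, x:=E) = exists old_x. (x = E[old_x/x]) AND P[old_x/x] (old_x is the value of x before the assignment; eliminate old_x by solving x = E[old_x/x] for old_x)
Step 1: Precondition P: x>79, i.e. old_x > 79
Step 2: Assignment gives x = old_x + 377, so old_x = x - 377
Step 3: Substitute into P: x - 377 > 79
Step 4: Simplify: x > 79+377 = 456

456


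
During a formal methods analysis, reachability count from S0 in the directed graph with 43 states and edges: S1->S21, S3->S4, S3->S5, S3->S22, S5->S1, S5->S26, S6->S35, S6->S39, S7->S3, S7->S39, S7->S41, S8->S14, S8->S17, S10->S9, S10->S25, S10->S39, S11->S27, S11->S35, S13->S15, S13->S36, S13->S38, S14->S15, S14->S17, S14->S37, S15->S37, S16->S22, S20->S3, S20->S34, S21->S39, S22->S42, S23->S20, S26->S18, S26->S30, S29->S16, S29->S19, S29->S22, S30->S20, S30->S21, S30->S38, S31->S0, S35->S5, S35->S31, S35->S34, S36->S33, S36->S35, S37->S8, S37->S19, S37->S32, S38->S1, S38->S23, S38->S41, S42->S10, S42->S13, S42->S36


BFS from S0:
  layer 0: {S0}
Reachable set: {S0}
Count = 1

1


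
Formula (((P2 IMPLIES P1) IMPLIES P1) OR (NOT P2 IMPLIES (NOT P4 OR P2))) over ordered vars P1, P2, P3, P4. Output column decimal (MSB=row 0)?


Formula: (((P2 IMPLIES P1) IMPLIES P1) OR (NOT P2 IMPLIES (NOT P4 OR P2))) over P1, P2, P3, P4 (16 rows)
Evaluate each row (bits = P1,P2,P3,P4, MSB first):
  row 0 [0000]: (((0 IMPLIES 0) IMPLIES 0) OR (NOT 0 IMPLIES (NOT 0 OR 0))) -> 1
  row 1 [0001]: (((0 IMPLIES 0) IMPLIES 0) OR (NOT 0 IMPLIES (NOT 1 OR 0))) -> 0
  row 2 [0010]: (((0 IMPLIES 0) IMPLIES 0) OR (NOT 0 IMPLIES (NOT 0 OR 0))) -> 1
  row 3 [0011]: (((0 IMPLIES 0) IMPLIES 0) OR (NOT 0 IMPLIES (NOT 1 OR 0))) -> 0
  row 4 [0100]: (((1 IMPLIES 0) IMPLIES 0) OR (NOT 1 IMPLIES (NOT 0 OR 1))) -> 1
  row 5 [0101]: (((1 IMPLIES 0) IMPLIES 0) OR (NOT 1 IMPLIES (NOT 1 OR 1))) -> 1
  row 6 [0110]: (((1 IMPLIES 0) IMPLIES 0) OR (NOT 1 IMPLIES (NOT 0 OR 1))) -> 1
  row 7 [0111]: (((1 IMPLIES 0) IMPLIES 0) OR (NOT 1 IMPLIES (NOT 1 OR 1))) -> 1
  row 8 [1000]: (((0 IMPLIES 1) IMPLIES 1) OR (NOT 0 IMPLIES (NOT 0 OR 0))) -> 1
  row 9 [1001]: (((0 IMPLIES 1) IMPLIES 1) OR (NOT 0 IMPLIES (NOT 1 OR 0))) -> 1
  row 10 [1010]: (((0 IMPLIES 1) IMPLIES 1) OR (NOT 0 IMPLIES (NOT 0 OR 0))) -> 1
  row 11 [1011]: (((0 IMPLIES 1) IMPLIES 1) OR (NOT 0 IMPLIES (NOT 1 OR 0))) -> 1
  row 12 [1100]: (((1 IMPLIES 1) IMPLIES 1) OR (NOT 1 IMPLIES (NOT 0 OR 1))) -> 1
  row 13 [1101]: (((1 IMPLIES 1) IMPLIES 1) OR (NOT 1 IMPLIES (NOT 1 OR 1))) -> 1
  row 14 [1110]: (((1 IMPLIES 1) IMPLIES 1) OR (NOT 1 IMPLIES (NOT 0 OR 1))) -> 1
  row 15 [1111]: (((1 IMPLIES 1) IMPLIES 1) OR (NOT 1 IMPLIES (NOT 1 OR 1))) -> 1
Full result column, 4 rows per line (P1,P2 fixed per line; P3,P4 runs 00..11 left to right):
  rows 0-3 [P1,P2=00]: 1010  = hex A
  rows 4-7 [P1,P2=01]: 1111  = hex F
  rows 8-11 [P1,P2=10]: 1111  = hex F
  rows 12-15 [P1,P2=11]: 1111  = hex F
Output column (row 0 .. row 15) = 1010111111111111
Output column grouped in 4s = 1010 1111 1111 1111 = 0xAFFF
Convert to decimal digit by digit (value = value*16 + digit):
  A -> 10
  10*16 + 15 (F) = 175
  175*16 + 15 (F) = 2815
  2815*16 + 15 (F) = 45055
Decimal = 45055

45055


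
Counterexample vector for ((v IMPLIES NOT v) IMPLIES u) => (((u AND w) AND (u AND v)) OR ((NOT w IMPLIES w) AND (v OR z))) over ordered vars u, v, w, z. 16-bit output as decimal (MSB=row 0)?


F1 = ((v IMPLIES NOT v) IMPLIES u)
F2 = (((u AND w) AND (u AND v)) OR ((NOT w IMPLIES w) AND (v OR z)))
Counterexample to F1=>F2 is where F1=1 and F2=0.
Evaluate each row (bits = u,v,w,z, MSB first):
  row 0 [0000]: F1=0 F2=0 -> F1&~F2 -> 0
  row 1 [0001]: F1=0 F2=0 -> F1&~F2 -> 0
  row 2 [0010]: F1=0 F2=0 -> F1&~F2 -> 0
  row 3 [0011]: F1=0 F2=1 -> F1&~F2 -> 0
  row 4 [0100]: F1=1 F2=0 -> F1&~F2 -> 1
  row 5 [0101]: F1=1 F2=0 -> F1&~F2 -> 1
  row 6 [0110]: F1=1 F2=1 -> F1&~F2 -> 0
  row 7 [0111]: F1=1 F2=1 -> F1&~F2 -> 0
  row 8 [1000]: F1=1 F2=0 -> F1&~F2 -> 1
  row 9 [1001]: F1=1 F2=0 -> F1&~F2 -> 1
  row 10 [1010]: F1=1 F2=0 -> F1&~F2 -> 1
  row 11 [1011]: F1=1 F2=1 -> F1&~F2 -> 0
  row 12 [1100]: F1=1 F2=0 -> F1&~F2 -> 1
  row 13 [1101]: F1=1 F2=0 -> F1&~F2 -> 1
  row 14 [1110]: F1=1 F2=1 -> F1&~F2 -> 0
  row 15 [1111]: F1=1 F2=1 -> F1&~F2 -> 0
Full result column, 4 rows per line (u,v fixed per line; w,z runs 00..11 left to right):
  rows 0-3 [u,v=00]: 0000  = hex 0
  rows 4-7 [u,v=01]: 1100  = hex C
  rows 8-11 [u,v=10]: 1110  = hex E
  rows 12-15 [u,v=11]: 1100  = hex C
Counterexample vector (row 0 .. row 15) = 0000110011101100
Output column grouped in 4s = 0000 1100 1110 1100 = 0x0CEC
Convert to decimal digit by digit (value = value*16 + digit):
  0 -> 0
  0*16 + 12 (C) = 12
  12*16 + 14 (E) = 206
  206*16 + 12 (C) = 3308
Decimal = 3308

3308


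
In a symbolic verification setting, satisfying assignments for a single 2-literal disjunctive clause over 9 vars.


Step 1: Total=2^9=512
Step 2: Unsat when all 2 false: 2^7=128
Step 3: Sat=512-128=384

384


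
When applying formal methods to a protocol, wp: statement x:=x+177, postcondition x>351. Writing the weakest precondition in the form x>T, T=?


Formula: wp(x:=E, P) = P[E/x] (substitute E for x in postcondition)
Step 1: Postcondition: x>351
Step 2: Substitute x+177 for x: x+177>351
Step 3: Solve for x: x > 351-177 = 174

174


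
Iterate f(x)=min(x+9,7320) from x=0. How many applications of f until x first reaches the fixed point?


Step 1: x=0, cap=7320, increment=9
Step 2: x grows by 9 each step until capped at 7320; fixed point is x=7320
Step 3: iterations = ceil(7320/9) = 814

814


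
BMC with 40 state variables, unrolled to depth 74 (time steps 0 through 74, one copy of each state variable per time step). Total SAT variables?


BMC unrolls to depth k, creating one copy of each state var for steps 0..k.
Step count = 74 + 1 = 75 (steps 0 through 74)
Vars per step = 40
Total = 40 * 75 = 3000

3000


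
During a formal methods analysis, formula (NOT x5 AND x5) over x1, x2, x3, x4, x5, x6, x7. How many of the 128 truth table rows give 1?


Formula: (NOT x5 AND x5) over 7 vars (128 rows)
Evaluate each row (x1, x2, x3, x4, x5, x6, x7 as bits, MSB first):
  row 0 [0000000]: (NOT 0 AND 0) -> 0
  row 1 [0000001]: (NOT 0 AND 0) -> 0
  row 2 [0000010]: (NOT 0 AND 0) -> 0
  row 3 [0000011]: (NOT 0 AND 0) -> 0
  row 4 [0000100]: (NOT 1 AND 1) -> 0
  (every remaining row is evaluated the same way; all 128 results are listed next)
Full result column, 8 rows per line (x1,x2,x3,x4 fixed per line; x5,x6,x7 runs 000..111 left to right):
  rows 0-7 [x1,x2,x3,x4=0000]: 00000000  (ones: 0)
  rows 8-15 [x1,x2,x3,x4=0001]: 00000000  (ones: 0)
  rows 16-23 [x1,x2,x3,x4=0010]: 00000000  (ones: 0)
  rows 24-31 [x1,x2,x3,x4=0011]: 00000000  (ones: 0)
  rows 32-39 [x1,x2,x3,x4=0100]: 00000000  (ones: 0)
  rows 40-47 [x1,x2,x3,x4=0101]: 00000000  (ones: 0)
  rows 48-55 [x1,x2,x3,x4=0110]: 00000000  (ones: 0)
  rows 56-63 [x1,x2,x3,x4=0111]: 00000000  (ones: 0)
  rows 64-71 [x1,x2,x3,x4=1000]: 00000000  (ones: 0)
  rows 72-79 [x1,x2,x3,x4=1001]: 00000000  (ones: 0)
  rows 80-87 [x1,x2,x3,x4=1010]: 00000000  (ones: 0)
  rows 88-95 [x1,x2,x3,x4=1011]: 00000000  (ones: 0)
  rows 96-103 [x1,x2,x3,x4=1100]: 00000000  (ones: 0)
  rows 104-111 [x1,x2,x3,x4=1101]: 00000000  (ones: 0)
  rows 112-119 [x1,x2,x3,x4=1110]: 00000000  (ones: 0)
  rows 120-127 [x1,x2,x3,x4=1111]: 00000000  (ones: 0)
Count of 1-rows = 0+0+0+0+0+0+0+0+0+0+0+0+0+0+0+0 = 0

0


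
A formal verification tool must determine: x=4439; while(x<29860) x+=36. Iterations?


Step 1: x goes from 4439 toward 29860 by 36; the body runs while x<29860, so iterations = ceil((bound-start)/step)
Step 2: Distance=25421
Step 3: ceil(25421/36)=707

707


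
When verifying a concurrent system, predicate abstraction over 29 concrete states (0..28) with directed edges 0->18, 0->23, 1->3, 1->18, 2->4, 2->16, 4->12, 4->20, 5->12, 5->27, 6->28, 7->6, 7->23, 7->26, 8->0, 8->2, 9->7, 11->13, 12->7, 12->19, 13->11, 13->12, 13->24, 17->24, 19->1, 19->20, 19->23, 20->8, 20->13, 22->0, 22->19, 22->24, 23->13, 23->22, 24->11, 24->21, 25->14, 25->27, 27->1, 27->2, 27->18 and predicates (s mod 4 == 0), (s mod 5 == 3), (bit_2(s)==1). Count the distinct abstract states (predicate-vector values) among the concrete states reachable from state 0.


BFS from 0:
Concrete reachable: {0, 1, 2, 3, 4, 6, 7, 8, 11, 12, 13, 16, 18, 19, 20, 21, 22, 23, 24, 26, 28}
Abstract via predicates (s mod 4 == 0), (s mod 5 == 3), (bit_2(s)==1):
  (0,0,0) <- {1, 2, 11, 19, 26}
  (0,0,1) <- {6, 7, 21, 22}
  (0,1,0) <- {3, 18}
  (0,1,1) <- {13, 23}
  (1,0,0) <- {0, 16, 24}
  (1,0,1) <- {4, 12, 20}
  (1,1,0) <- {8}
  (1,1,1) <- {28}
Distinct abstract states = 8

8


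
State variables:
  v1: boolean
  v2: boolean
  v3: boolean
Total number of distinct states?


State space = product of domain sizes of all variables.
Domain sizes:
  v1 (boolean): 2
  v2 (boolean): 2
  v3 (boolean): 2
Product = 2 * 2 * 2 = 8

8


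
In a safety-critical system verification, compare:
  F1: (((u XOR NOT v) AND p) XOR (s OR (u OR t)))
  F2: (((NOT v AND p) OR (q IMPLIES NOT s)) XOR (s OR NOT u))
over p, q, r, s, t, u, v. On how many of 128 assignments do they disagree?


F1 = (((u XOR NOT v) AND p) XOR (s OR (u OR t)))
F2 = (((NOT v AND p) OR (q IMPLIES NOT s)) XOR (s OR NOT u))
Evaluate both on each of 128 rows (bits = p,q,r,s,t,u,v):
  row 0 [0000000]: F1=0 F2=0 -> 0
  row 1 [0000001]: F1=0 F2=0 -> 0
  row 2 [0000010]: F1=1 F2=1 -> 0
  row 3 [0000011]: F1=1 F2=1 -> 0
  row 4 [0000100]: F1=1 F2=0 (differ) -> 1
  (every remaining row is evaluated the same way; all 128 results are listed next)
Full result column, 8 rows per line (p,q,r,s fixed per line; t,u,v runs 000..111 left to right):
  rows 0-7 [p,q,r,s=0000]: 00001100  (ones: 2)
  rows 8-15 [p,q,r,s=0001]: 11111111  (ones: 8)
  rows 16-23 [p,q,r,s=0010]: 00001100  (ones: 2)
  rows 24-31 [p,q,r,s=0011]: 11111111  (ones: 8)
  rows 32-39 [p,q,r,s=0100]: 00001100  (ones: 2)
  rows 40-47 [p,q,r,s=0101]: 00000000  (ones: 0)
  rows 48-55 [p,q,r,s=0110]: 00001100  (ones: 2)
  rows 56-63 [p,q,r,s=0111]: 00000000  (ones: 0)
  rows 64-71 [p,q,r,s=1000]: 10010101  (ones: 4)
  rows 72-79 [p,q,r,s=1001]: 01100110  (ones: 4)
  rows 80-87 [p,q,r,s=1010]: 10010101  (ones: 4)
  rows 88-95 [p,q,r,s=1011]: 01100110  (ones: 4)
  rows 96-103 [p,q,r,s=1100]: 10010101  (ones: 4)
  rows 104-111 [p,q,r,s=1101]: 00110011  (ones: 4)
  rows 112-119 [p,q,r,s=1110]: 10010101  (ones: 4)
  rows 120-127 [p,q,r,s=1111]: 00110011  (ones: 4)
Disagreements = 2+8+2+8+2+0+2+0+4+4+4+4+4+4+4+4 = 56

56


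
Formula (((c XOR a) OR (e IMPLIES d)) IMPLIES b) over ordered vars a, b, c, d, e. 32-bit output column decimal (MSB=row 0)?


Formula: (((c XOR a) OR (e IMPLIES d)) IMPLIES b) over a, b, c, d, e (32 rows)
Evaluate each row (bits = a,b,c,d,e, MSB first):
  row 0 [00000]: (((0 XOR 0) OR (0 IMPLIES 0)) IMPLIES 0) -> 0
  row 1 [00001]: (((0 XOR 0) OR (1 IMPLIES 0)) IMPLIES 0) -> 1
  row 2 [00010]: (((0 XOR 0) OR (0 IMPLIES 1)) IMPLIES 0) -> 0
  row 3 [00011]: (((0 XOR 0) OR (1 IMPLIES 1)) IMPLIES 0) -> 0
  row 4 [00100]: (((1 XOR 0) OR (0 IMPLIES 0)) IMPLIES 0) -> 0
  row 5 [00101]: (((1 XOR 0) OR (1 IMPLIES 0)) IMPLIES 0) -> 0
  row 6 [00110]: (((1 XOR 0) OR (0 IMPLIES 1)) IMPLIES 0) -> 0
  row 7 [00111]: (((1 XOR 0) OR (1 IMPLIES 1)) IMPLIES 0) -> 0
  row 8 [01000]: (((0 XOR 0) OR (0 IMPLIES 0)) IMPLIES 1) -> 1
  row 9 [01001]: (((0 XOR 0) OR (1 IMPLIES 0)) IMPLIES 1) -> 1
  row 10 [01010]: (((0 XOR 0) OR (0 IMPLIES 1)) IMPLIES 1) -> 1
  row 11 [01011]: (((0 XOR 0) OR (1 IMPLIES 1)) IMPLIES 1) -> 1
  row 12 [01100]: (((1 XOR 0) OR (0 IMPLIES 0)) IMPLIES 1) -> 1
  row 13 [01101]: (((1 XOR 0) OR (1 IMPLIES 0)) IMPLIES 1) -> 1
  row 14 [01110]: (((1 XOR 0) OR (0 IMPLIES 1)) IMPLIES 1) -> 1
  row 15 [01111]: (((1 XOR 0) OR (1 IMPLIES 1)) IMPLIES 1) -> 1
  row 16 [10000]: (((0 XOR 1) OR (0 IMPLIES 0)) IMPLIES 0) -> 0
  row 17 [10001]: (((0 XOR 1) OR (1 IMPLIES 0)) IMPLIES 0) -> 0
  row 18 [10010]: (((0 XOR 1) OR (0 IMPLIES 1)) IMPLIES 0) -> 0
  row 19 [10011]: (((0 XOR 1) OR (1 IMPLIES 1)) IMPLIES 0) -> 0
  row 20 [10100]: (((1 XOR 1) OR (0 IMPLIES 0)) IMPLIES 0) -> 0
  row 21 [10101]: (((1 XOR 1) OR (1 IMPLIES 0)) IMPLIES 0) -> 1
  row 22 [10110]: (((1 XOR 1) OR (0 IMPLIES 1)) IMPLIES 0) -> 0
  row 23 [10111]: (((1 XOR 1) OR (1 IMPLIES 1)) IMPLIES 0) -> 0
  row 24 [11000]: (((0 XOR 1) OR (0 IMPLIES 0)) IMPLIES 1) -> 1
  row 25 [11001]: (((0 XOR 1) OR (1 IMPLIES 0)) IMPLIES 1) -> 1
  row 26 [11010]: (((0 XOR 1) OR (0 IMPLIES 1)) IMPLIES 1) -> 1
  row 27 [11011]: (((0 XOR 1) OR (1 IMPLIES 1)) IMPLIES 1) -> 1
  row 28 [11100]: (((1 XOR 1) OR (0 IMPLIES 0)) IMPLIES 1) -> 1
  row 29 [11101]: (((1 XOR 1) OR (1 IMPLIES 0)) IMPLIES 1) -> 1
  row 30 [11110]: (((1 XOR 1) OR (0 IMPLIES 1)) IMPLIES 1) -> 1
  row 31 [11111]: (((1 XOR 1) OR (1 IMPLIES 1)) IMPLIES 1) -> 1
Full result column, 4 rows per line (a,b,c fixed per line; d,e runs 00..11 left to right):
  rows 0-3 [a,b,c=000]: 0100  = hex 4
  rows 4-7 [a,b,c=001]: 0000  = hex 0
  rows 8-11 [a,b,c=010]: 1111  = hex F
  rows 12-15 [a,b,c=011]: 1111  = hex F
  rows 16-19 [a,b,c=100]: 0000  = hex 0
  rows 20-23 [a,b,c=101]: 0100  = hex 4
  rows 24-27 [a,b,c=110]: 1111  = hex F
  rows 28-31 [a,b,c=111]: 1111  = hex F
Output column (row 0 .. row 31) = 01000000111111110000010011111111
Output column grouped in 4s = 0100 0000 1111 1111 0000 0100 1111 1111 = 0x40FF04FF
Convert to decimal digit by digit (value = value*16 + digit):
  4 -> 4
  4*16 + 0 = 64
  64*16 + 15 (F) = 1039
  1039*16 + 15 (F) = 16639
  16639*16 + 0 = 266224
  266224*16 + 4 = 4259588
  4259588*16 + 15 (F) = 68153423
  68153423*16 + 15 (F) = 1090454783
Decimal = 1090454783

1090454783


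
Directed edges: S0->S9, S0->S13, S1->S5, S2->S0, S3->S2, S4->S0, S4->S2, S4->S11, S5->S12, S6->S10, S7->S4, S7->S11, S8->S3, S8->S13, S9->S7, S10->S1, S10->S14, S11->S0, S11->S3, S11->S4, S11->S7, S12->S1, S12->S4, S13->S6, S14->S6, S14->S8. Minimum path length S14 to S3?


BFS layer-by-layer from S14:
  dist 0: {S14}
  dist 1: {S6, S8}
  dist 2: {S3, S10, S13}
  -> S3 reached at distance 2
Shortest path length = 2

2


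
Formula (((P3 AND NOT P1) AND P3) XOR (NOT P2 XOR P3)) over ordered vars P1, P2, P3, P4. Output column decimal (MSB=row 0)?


Formula: (((P3 AND NOT P1) AND P3) XOR (NOT P2 XOR P3)) over P1, P2, P3, P4 (16 rows)
Evaluate each row (bits = P1,P2,P3,P4, MSB first):
  row 0 [0000]: (((0 AND NOT 0) AND 0) XOR (NOT 0 XOR 0)) -> 1
  row 1 [0001]: (((0 AND NOT 0) AND 0) XOR (NOT 0 XOR 0)) -> 1
  row 2 [0010]: (((1 AND NOT 0) AND 1) XOR (NOT 0 XOR 1)) -> 1
  row 3 [0011]: (((1 AND NOT 0) AND 1) XOR (NOT 0 XOR 1)) -> 1
  row 4 [0100]: (((0 AND NOT 0) AND 0) XOR (NOT 1 XOR 0)) -> 0
  row 5 [0101]: (((0 AND NOT 0) AND 0) XOR (NOT 1 XOR 0)) -> 0
  row 6 [0110]: (((1 AND NOT 0) AND 1) XOR (NOT 1 XOR 1)) -> 0
  row 7 [0111]: (((1 AND NOT 0) AND 1) XOR (NOT 1 XOR 1)) -> 0
  row 8 [1000]: (((0 AND NOT 1) AND 0) XOR (NOT 0 XOR 0)) -> 1
  row 9 [1001]: (((0 AND NOT 1) AND 0) XOR (NOT 0 XOR 0)) -> 1
  row 10 [1010]: (((1 AND NOT 1) AND 1) XOR (NOT 0 XOR 1)) -> 0
  row 11 [1011]: (((1 AND NOT 1) AND 1) XOR (NOT 0 XOR 1)) -> 0
  row 12 [1100]: (((0 AND NOT 1) AND 0) XOR (NOT 1 XOR 0)) -> 0
  row 13 [1101]: (((0 AND NOT 1) AND 0) XOR (NOT 1 XOR 0)) -> 0
  row 14 [1110]: (((1 AND NOT 1) AND 1) XOR (NOT 1 XOR 1)) -> 1
  row 15 [1111]: (((1 AND NOT 1) AND 1) XOR (NOT 1 XOR 1)) -> 1
Full result column, 4 rows per line (P1,P2 fixed per line; P3,P4 runs 00..11 left to right):
  rows 0-3 [P1,P2=00]: 1111  = hex F
  rows 4-7 [P1,P2=01]: 0000  = hex 0
  rows 8-11 [P1,P2=10]: 1100  = hex C
  rows 12-15 [P1,P2=11]: 0011  = hex 3
Output column (row 0 .. row 15) = 1111000011000011
Output column grouped in 4s = 1111 0000 1100 0011 = 0xF0C3
Convert to decimal digit by digit (value = value*16 + digit):
  F -> 15
  15*16 + 0 = 240
  240*16 + 12 (C) = 3852
  3852*16 + 3 = 61635
Decimal = 61635

61635


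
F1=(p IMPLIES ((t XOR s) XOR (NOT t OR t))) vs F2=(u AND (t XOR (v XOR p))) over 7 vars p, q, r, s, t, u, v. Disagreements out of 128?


F1 = (p IMPLIES ((t XOR s) XOR (NOT t OR t)))
F2 = (u AND (t XOR (v XOR p)))
Evaluate both on each of 128 rows (bits = p,q,r,s,t,u,v):
  row 0 [0000000]: F1=1 F2=0 (differ) -> 1
  row 1 [0000001]: F1=1 F2=0 (differ) -> 1
  row 2 [0000010]: F1=1 F2=0 (differ) -> 1
  row 3 [0000011]: F1=1 F2=1 -> 0
  row 4 [0000100]: F1=1 F2=0 (differ) -> 1
  (every remaining row is evaluated the same way; all 128 results are listed next)
Full result column, 8 rows per line (p,q,r,s fixed per line; t,u,v runs 000..111 left to right):
  rows 0-7 [p,q,r,s=0000]: 11101101  (ones: 6)
  rows 8-15 [p,q,r,s=0001]: 11101101  (ones: 6)
  rows 16-23 [p,q,r,s=0010]: 11101101  (ones: 6)
  rows 24-31 [p,q,r,s=0011]: 11101101  (ones: 6)
  rows 32-39 [p,q,r,s=0100]: 11101101  (ones: 6)
  rows 40-47 [p,q,r,s=0101]: 11101101  (ones: 6)
  rows 48-55 [p,q,r,s=0110]: 11101101  (ones: 6)
  rows 56-63 [p,q,r,s=0111]: 11101101  (ones: 6)
  rows 64-71 [p,q,r,s=1000]: 11010001  (ones: 4)
  rows 72-79 [p,q,r,s=1001]: 00101110  (ones: 4)
  rows 80-87 [p,q,r,s=1010]: 11010001  (ones: 4)
  rows 88-95 [p,q,r,s=1011]: 00101110  (ones: 4)
  rows 96-103 [p,q,r,s=1100]: 11010001  (ones: 4)
  rows 104-111 [p,q,r,s=1101]: 00101110  (ones: 4)
  rows 112-119 [p,q,r,s=1110]: 11010001  (ones: 4)
  rows 120-127 [p,q,r,s=1111]: 00101110  (ones: 4)
Disagreements = 6+6+6+6+6+6+6+6+4+4+4+4+4+4+4+4 = 80

80


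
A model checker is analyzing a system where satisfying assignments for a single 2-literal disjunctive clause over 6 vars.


Step 1: Total=2^6=64
Step 2: Unsat when all 2 false: 2^4=16
Step 3: Sat=64-16=48

48


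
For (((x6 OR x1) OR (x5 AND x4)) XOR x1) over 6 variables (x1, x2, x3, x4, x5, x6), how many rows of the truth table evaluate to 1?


Formula: (((x6 OR x1) OR (x5 AND x4)) XOR x1) over 6 vars (64 rows)
Evaluate each row (x1, x2, x3, x4, x5, x6 as bits, MSB first):
  row 0 [000000]: (((0 OR 0) OR (0 AND 0)) XOR 0) -> 0
  row 1 [000001]: (((1 OR 0) OR (0 AND 0)) XOR 0) -> 1
  row 2 [000010]: (((0 OR 0) OR (1 AND 0)) XOR 0) -> 0
  row 3 [000011]: (((1 OR 0) OR (1 AND 0)) XOR 0) -> 1
  row 4 [000100]: (((0 OR 0) OR (0 AND 1)) XOR 0) -> 0
  (every remaining row is evaluated the same way; all 64 results are listed next)
Full result column, 8 rows per line (x1,x2,x3 fixed per line; x4,x5,x6 runs 000..111 left to right):
  rows 0-7 [x1,x2,x3=000]: 01010111  (ones: 5)
  rows 8-15 [x1,x2,x3=001]: 01010111  (ones: 5)
  rows 16-23 [x1,x2,x3=010]: 01010111  (ones: 5)
  rows 24-31 [x1,x2,x3=011]: 01010111  (ones: 5)
  rows 32-39 [x1,x2,x3=100]: 00000000  (ones: 0)
  rows 40-47 [x1,x2,x3=101]: 00000000  (ones: 0)
  rows 48-55 [x1,x2,x3=110]: 00000000  (ones: 0)
  rows 56-63 [x1,x2,x3=111]: 00000000  (ones: 0)
Count of 1-rows = 5+5+5+5+0+0+0+0 = 20

20


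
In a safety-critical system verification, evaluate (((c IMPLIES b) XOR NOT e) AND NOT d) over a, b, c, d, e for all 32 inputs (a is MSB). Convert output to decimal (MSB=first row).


Formula: (((c IMPLIES b) XOR NOT e) AND NOT d) over a, b, c, d, e (32 rows)
Evaluate each row (bits = a,b,c,d,e, MSB first):
  row 0 [00000]: (((0 IMPLIES 0) XOR NOT 0) AND NOT 0) -> 0
  row 1 [00001]: (((0 IMPLIES 0) XOR NOT 1) AND NOT 0) -> 1
  row 2 [00010]: (((0 IMPLIES 0) XOR NOT 0) AND NOT 1) -> 0
  row 3 [00011]: (((0 IMPLIES 0) XOR NOT 1) AND NOT 1) -> 0
  row 4 [00100]: (((1 IMPLIES 0) XOR NOT 0) AND NOT 0) -> 1
  row 5 [00101]: (((1 IMPLIES 0) XOR NOT 1) AND NOT 0) -> 0
  row 6 [00110]: (((1 IMPLIES 0) XOR NOT 0) AND NOT 1) -> 0
  row 7 [00111]: (((1 IMPLIES 0) XOR NOT 1) AND NOT 1) -> 0
  row 8 [01000]: (((0 IMPLIES 1) XOR NOT 0) AND NOT 0) -> 0
  row 9 [01001]: (((0 IMPLIES 1) XOR NOT 1) AND NOT 0) -> 1
  row 10 [01010]: (((0 IMPLIES 1) XOR NOT 0) AND NOT 1) -> 0
  row 11 [01011]: (((0 IMPLIES 1) XOR NOT 1) AND NOT 1) -> 0
  row 12 [01100]: (((1 IMPLIES 1) XOR NOT 0) AND NOT 0) -> 0
  row 13 [01101]: (((1 IMPLIES 1) XOR NOT 1) AND NOT 0) -> 1
  row 14 [01110]: (((1 IMPLIES 1) XOR NOT 0) AND NOT 1) -> 0
  row 15 [01111]: (((1 IMPLIES 1) XOR NOT 1) AND NOT 1) -> 0
  row 16 [10000]: (((0 IMPLIES 0) XOR NOT 0) AND NOT 0) -> 0
  row 17 [10001]: (((0 IMPLIES 0) XOR NOT 1) AND NOT 0) -> 1
  row 18 [10010]: (((0 IMPLIES 0) XOR NOT 0) AND NOT 1) -> 0
  row 19 [10011]: (((0 IMPLIES 0) XOR NOT 1) AND NOT 1) -> 0
  row 20 [10100]: (((1 IMPLIES 0) XOR NOT 0) AND NOT 0) -> 1
  row 21 [10101]: (((1 IMPLIES 0) XOR NOT 1) AND NOT 0) -> 0
  row 22 [10110]: (((1 IMPLIES 0) XOR NOT 0) AND NOT 1) -> 0
  row 23 [10111]: (((1 IMPLIES 0) XOR NOT 1) AND NOT 1) -> 0
  row 24 [11000]: (((0 IMPLIES 1) XOR NOT 0) AND NOT 0) -> 0
  row 25 [11001]: (((0 IMPLIES 1) XOR NOT 1) AND NOT 0) -> 1
  row 26 [11010]: (((0 IMPLIES 1) XOR NOT 0) AND NOT 1) -> 0
  row 27 [11011]: (((0 IMPLIES 1) XOR NOT 1) AND NOT 1) -> 0
  row 28 [11100]: (((1 IMPLIES 1) XOR NOT 0) AND NOT 0) -> 0
  row 29 [11101]: (((1 IMPLIES 1) XOR NOT 1) AND NOT 0) -> 1
  row 30 [11110]: (((1 IMPLIES 1) XOR NOT 0) AND NOT 1) -> 0
  row 31 [11111]: (((1 IMPLIES 1) XOR NOT 1) AND NOT 1) -> 0
Full result column, 4 rows per line (a,b,c fixed per line; d,e runs 00..11 left to right):
  rows 0-3 [a,b,c=000]: 0100  = hex 4
  rows 4-7 [a,b,c=001]: 1000  = hex 8
  rows 8-11 [a,b,c=010]: 0100  = hex 4
  rows 12-15 [a,b,c=011]: 0100  = hex 4
  rows 16-19 [a,b,c=100]: 0100  = hex 4
  rows 20-23 [a,b,c=101]: 1000  = hex 8
  rows 24-27 [a,b,c=110]: 0100  = hex 4
  rows 28-31 [a,b,c=111]: 0100  = hex 4
Output column (row 0 .. row 31) = 01001000010001000100100001000100
Output column grouped in 4s = 0100 1000 0100 0100 0100 1000 0100 0100 = 0x48444844
Convert to decimal digit by digit (value = value*16 + digit):
  4 -> 4
  4*16 + 8 = 72
  72*16 + 4 = 1156
  1156*16 + 4 = 18500
  18500*16 + 4 = 296004
  296004*16 + 8 = 4736072
  4736072*16 + 4 = 75777156
  75777156*16 + 4 = 1212434500
Decimal = 1212434500

1212434500


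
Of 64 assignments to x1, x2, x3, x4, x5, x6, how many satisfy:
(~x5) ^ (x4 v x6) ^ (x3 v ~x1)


CNF with 3 clauses over 6 vars (64 assignments).
An assignment satisfies CNF iff every clause has >=1 true literal.
Check each row (bits = x1,x2,x3,x4,x5,x6; clause T/F shown):
  row 0 [000000]: clauses=TFT -> 0
  row 1 [000001]: clauses=TTT -> 1
  row 2 [000010]: clauses=FFT -> 0
  row 3 [000011]: clauses=FTT -> 0
  row 4 [000100]: clauses=TTT -> 1
  (every remaining row is evaluated the same way; all 64 results are listed next)
Full result column, 8 rows per line (x1,x2,x3 fixed per line; x4,x5,x6 runs 000..111 left to right):
  rows 0-7 [x1,x2,x3=000]: 01001100  (ones: 3)
  rows 8-15 [x1,x2,x3=001]: 01001100  (ones: 3)
  rows 16-23 [x1,x2,x3=010]: 01001100  (ones: 3)
  rows 24-31 [x1,x2,x3=011]: 01001100  (ones: 3)
  rows 32-39 [x1,x2,x3=100]: 00000000  (ones: 0)
  rows 40-47 [x1,x2,x3=101]: 01001100  (ones: 3)
  rows 48-55 [x1,x2,x3=110]: 00000000  (ones: 0)
  rows 56-63 [x1,x2,x3=111]: 01001100  (ones: 3)
Satisfying assignments = 3+3+3+3+0+3+0+3 = 18

18


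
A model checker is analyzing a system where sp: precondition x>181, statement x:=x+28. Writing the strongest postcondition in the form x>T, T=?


Formula: sp(P, x:=E) = exists old_x. (x = E[old_x/x]) AND P[old_x/x] (old_x is the value of x before the assignment; eliminate old_x by solving x = E[old_x/x] for old_x)
Step 1: Precondition P: x>181, i.e. old_x > 181
Step 2: Assignment gives x = old_x + 28, so old_x = x - 28
Step 3: Substitute into P: x - 28 > 181
Step 4: Simplify: x > 181+28 = 209

209


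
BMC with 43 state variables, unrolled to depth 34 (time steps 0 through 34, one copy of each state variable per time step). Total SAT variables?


BMC unrolls to depth k, creating one copy of each state var for steps 0..k.
Step count = 34 + 1 = 35 (steps 0 through 34)
Vars per step = 43
Total = 43 * 35 = 1505

1505


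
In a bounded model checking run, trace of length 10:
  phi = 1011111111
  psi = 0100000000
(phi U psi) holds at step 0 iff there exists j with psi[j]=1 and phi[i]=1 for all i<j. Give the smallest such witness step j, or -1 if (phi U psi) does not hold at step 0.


(phi U psi) at 0: need smallest j with psi[j]=1 and phi[i]=1 for all i in [0,j).
Scan from step 0:
  step 0: phi=1, psi=0 -> continue
  step 1: psi=1 and phi held for [0,1) -> witness found
Witness step = 1

1


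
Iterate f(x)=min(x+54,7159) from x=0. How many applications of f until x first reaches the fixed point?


Step 1: x=0, cap=7159, increment=54
Step 2: x grows by 54 each step until capped at 7159; fixed point is x=7159
Step 3: iterations = ceil(7159/54) = 133

133


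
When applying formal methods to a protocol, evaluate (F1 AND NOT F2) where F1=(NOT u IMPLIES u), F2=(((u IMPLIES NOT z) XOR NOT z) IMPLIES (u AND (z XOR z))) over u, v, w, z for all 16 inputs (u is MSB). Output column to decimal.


F1 = (NOT u IMPLIES u)
F2 = (((u IMPLIES NOT z) XOR NOT z) IMPLIES (u AND (z XOR z)))
Counterexample to F1=>F2 is where F1=1 and F2=0.
Evaluate each row (bits = u,v,w,z, MSB first):
  row 0 [0000]: F1=0 F2=1 -> F1&~F2 -> 0
  row 1 [0001]: F1=0 F2=0 -> F1&~F2 -> 0
  row 2 [0010]: F1=0 F2=1 -> F1&~F2 -> 0
  row 3 [0011]: F1=0 F2=0 -> F1&~F2 -> 0
  row 4 [0100]: F1=0 F2=1 -> F1&~F2 -> 0
  row 5 [0101]: F1=0 F2=0 -> F1&~F2 -> 0
  row 6 [0110]: F1=0 F2=1 -> F1&~F2 -> 0
  row 7 [0111]: F1=0 F2=0 -> F1&~F2 -> 0
  row 8 [1000]: F1=1 F2=1 -> F1&~F2 -> 0
  row 9 [1001]: F1=1 F2=1 -> F1&~F2 -> 0
  row 10 [1010]: F1=1 F2=1 -> F1&~F2 -> 0
  row 11 [1011]: F1=1 F2=1 -> F1&~F2 -> 0
  row 12 [1100]: F1=1 F2=1 -> F1&~F2 -> 0
  row 13 [1101]: F1=1 F2=1 -> F1&~F2 -> 0
  row 14 [1110]: F1=1 F2=1 -> F1&~F2 -> 0
  row 15 [1111]: F1=1 F2=1 -> F1&~F2 -> 0
Full result column, 4 rows per line (u,v fixed per line; w,z runs 00..11 left to right):
  rows 0-3 [u,v=00]: 0000  = hex 0
  rows 4-7 [u,v=01]: 0000  = hex 0
  rows 8-11 [u,v=10]: 0000  = hex 0
  rows 12-15 [u,v=11]: 0000  = hex 0
Counterexample vector (row 0 .. row 15) = 0000000000000000
Output column grouped in 4s = 0000 0000 0000 0000 = 0x0000
Convert to decimal digit by digit (value = value*16 + digit):
  0 -> 0
  0*16 + 0 = 0
  0*16 + 0 = 0
  0*16 + 0 = 0
Decimal = 0

0


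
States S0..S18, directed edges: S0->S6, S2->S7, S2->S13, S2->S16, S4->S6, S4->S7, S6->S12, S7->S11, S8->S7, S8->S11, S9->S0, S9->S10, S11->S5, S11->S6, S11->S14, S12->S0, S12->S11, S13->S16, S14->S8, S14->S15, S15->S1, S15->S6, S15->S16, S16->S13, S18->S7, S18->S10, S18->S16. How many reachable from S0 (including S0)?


BFS from S0:
  layer 0: {S0}
  layer 1: {S6}
  layer 2: {S12}
  layer 3: {S11}
  layer 4: {S5, S14}
  layer 5: {S8, S15}
  layer 6: {S1, S7, S16}
  layer 7: {S13}
Reachable set: {S0, S1, S5, S6, S7, S8, S11, S12, S13, S14, S15, S16}
Count = 12

12


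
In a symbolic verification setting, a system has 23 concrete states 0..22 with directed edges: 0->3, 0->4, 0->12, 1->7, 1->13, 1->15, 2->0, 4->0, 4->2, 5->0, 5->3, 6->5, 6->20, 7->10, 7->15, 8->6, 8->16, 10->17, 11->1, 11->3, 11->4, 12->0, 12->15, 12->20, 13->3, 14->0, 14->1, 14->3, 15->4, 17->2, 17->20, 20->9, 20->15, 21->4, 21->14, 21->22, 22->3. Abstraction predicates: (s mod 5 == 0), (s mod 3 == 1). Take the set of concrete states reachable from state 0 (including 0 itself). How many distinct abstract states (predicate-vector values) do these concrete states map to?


BFS from 0:
Concrete reachable: {0, 2, 3, 4, 9, 12, 15, 20}
Abstract via predicates (s mod 5 == 0), (s mod 3 == 1):
  (0,0) <- {2, 3, 9, 12}
  (0,1) <- {4}
  (1,0) <- {0, 15, 20}
Distinct abstract states = 3

3


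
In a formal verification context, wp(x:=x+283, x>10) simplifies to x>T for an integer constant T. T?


Formula: wp(x:=E, P) = P[E/x] (substitute E for x in postcondition)
Step 1: Postcondition: x>10
Step 2: Substitute x+283 for x: x+283>10
Step 3: Solve for x: x > 10-283 = -273

-273


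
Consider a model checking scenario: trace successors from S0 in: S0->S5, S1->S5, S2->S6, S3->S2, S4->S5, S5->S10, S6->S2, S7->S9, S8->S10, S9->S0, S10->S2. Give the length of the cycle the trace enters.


Trace from S0 until a state repeats:
  S0 -> S5 -> S10 -> S2 -> S6 -> S2
S2 first seen at step 3, revisited at step 5.
Cycle length = 5 - 3 = 2

2


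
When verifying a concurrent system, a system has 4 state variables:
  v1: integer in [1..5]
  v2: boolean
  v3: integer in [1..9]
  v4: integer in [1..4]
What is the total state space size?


State space = product of domain sizes of all variables.
Domain sizes:
  v1 (integer in [1..5]): 5
  v2 (boolean): 2
  v3 (integer in [1..9]): 9
  v4 (integer in [1..4]): 4
Product = 5 * 2 * 9 * 4 = 360

360


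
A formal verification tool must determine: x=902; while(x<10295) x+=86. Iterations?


Step 1: x goes from 902 toward 10295 by 86; the body runs while x<10295, so iterations = ceil((bound-start)/step)
Step 2: Distance=9393
Step 3: ceil(9393/86)=110

110


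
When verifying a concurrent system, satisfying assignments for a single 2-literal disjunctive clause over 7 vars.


Step 1: Total=2^7=128
Step 2: Unsat when all 2 false: 2^5=32
Step 3: Sat=128-32=96

96


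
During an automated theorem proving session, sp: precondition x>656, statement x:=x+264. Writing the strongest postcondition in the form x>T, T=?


Formula: sp(P, x:=E) = exists old_x. (x = E[old_x/x]) AND P[old_x/x] (old_x is the value of x before the assignment; eliminate old_x by solving x = E[old_x/x] for old_x)
Step 1: Precondition P: x>656, i.e. old_x > 656
Step 2: Assignment gives x = old_x + 264, so old_x = x - 264
Step 3: Substitute into P: x - 264 > 656
Step 4: Simplify: x > 656+264 = 920

920


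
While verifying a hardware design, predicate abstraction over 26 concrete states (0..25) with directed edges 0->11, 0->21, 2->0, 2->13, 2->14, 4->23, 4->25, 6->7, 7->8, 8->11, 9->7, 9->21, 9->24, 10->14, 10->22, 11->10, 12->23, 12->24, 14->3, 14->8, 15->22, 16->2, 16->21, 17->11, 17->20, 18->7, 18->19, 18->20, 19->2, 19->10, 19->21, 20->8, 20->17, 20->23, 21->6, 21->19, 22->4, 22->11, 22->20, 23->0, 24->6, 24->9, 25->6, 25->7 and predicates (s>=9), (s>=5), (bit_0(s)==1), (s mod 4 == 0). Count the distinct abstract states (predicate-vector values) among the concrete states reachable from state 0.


BFS from 0:
Concrete reachable: {0, 2, 3, 4, 6, 7, 8, 10, 11, 13, 14, 17, 19, 20, 21, 22, 23, 25}
Abstract via predicates (s>=9), (s>=5), (bit_0(s)==1), (s mod 4 == 0):
  (0,0,0,0) <- {2}
  (0,0,0,1) <- {0, 4}
  (0,0,1,0) <- {3}
  (0,1,0,0) <- {6}
  (0,1,0,1) <- {8}
  (0,1,1,0) <- {7}
  (1,1,0,0) <- {10, 14, 22}
  (1,1,0,1) <- {20}
  (1,1,1,0) <- {11, 13, 17, 19, 21, 23, 25}
Distinct abstract states = 9

9


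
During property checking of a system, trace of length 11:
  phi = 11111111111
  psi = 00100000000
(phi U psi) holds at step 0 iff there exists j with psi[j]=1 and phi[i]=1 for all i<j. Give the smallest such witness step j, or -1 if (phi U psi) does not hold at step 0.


(phi U psi) at 0: need smallest j with psi[j]=1 and phi[i]=1 for all i in [0,j).
Scan from step 0:
  step 0: phi=1, psi=0 -> continue
  step 1: phi=1, psi=0 -> continue
  step 2: psi=1 and phi held for [0,2) -> witness found
Witness step = 2

2


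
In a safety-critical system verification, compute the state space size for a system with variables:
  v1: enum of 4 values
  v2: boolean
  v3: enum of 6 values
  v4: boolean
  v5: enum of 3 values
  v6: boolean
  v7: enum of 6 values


State space = product of domain sizes of all variables.
Domain sizes:
  v1 (enum of 4 values): 4
  v2 (boolean): 2
  v3 (enum of 6 values): 6
  v4 (boolean): 2
  v5 (enum of 3 values): 3
  v6 (boolean): 2
  v7 (enum of 6 values): 6
Product = 4 * 2 * 6 * 2 * 3 * 2 * 6 = 3456

3456


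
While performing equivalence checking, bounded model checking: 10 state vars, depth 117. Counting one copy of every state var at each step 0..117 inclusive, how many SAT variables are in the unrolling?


BMC unrolls to depth k, creating one copy of each state var for steps 0..k.
Step count = 117 + 1 = 118 (steps 0 through 117)
Vars per step = 10
Total = 10 * 118 = 1180

1180


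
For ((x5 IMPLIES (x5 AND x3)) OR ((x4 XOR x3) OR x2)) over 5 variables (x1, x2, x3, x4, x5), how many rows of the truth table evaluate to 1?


Formula: ((x5 IMPLIES (x5 AND x3)) OR ((x4 XOR x3) OR x2)) over 5 vars (32 rows)
Evaluate each row (x1, x2, x3, x4, x5 as bits, MSB first):
  row 0 [00000]: ((0 IMPLIES (0 AND 0)) OR ((0 XOR 0) OR 0)) -> 1
  row 1 [00001]: ((1 IMPLIES (1 AND 0)) OR ((0 XOR 0) OR 0)) -> 0
  row 2 [00010]: ((0 IMPLIES (0 AND 0)) OR ((1 XOR 0) OR 0)) -> 1
  row 3 [00011]: ((1 IMPLIES (1 AND 0)) OR ((1 XOR 0) OR 0)) -> 1
  row 4 [00100]: ((0 IMPLIES (0 AND 1)) OR ((0 XOR 1) OR 0)) -> 1
  row 5 [00101]: ((1 IMPLIES (1 AND 1)) OR ((0 XOR 1) OR 0)) -> 1
  row 6 [00110]: ((0 IMPLIES (0 AND 1)) OR ((1 XOR 1) OR 0)) -> 1
  row 7 [00111]: ((1 IMPLIES (1 AND 1)) OR ((1 XOR 1) OR 0)) -> 1
  row 8 [01000]: ((0 IMPLIES (0 AND 0)) OR ((0 XOR 0) OR 1)) -> 1
  row 9 [01001]: ((1 IMPLIES (1 AND 0)) OR ((0 XOR 0) OR 1)) -> 1
  row 10 [01010]: ((0 IMPLIES (0 AND 0)) OR ((1 XOR 0) OR 1)) -> 1
  row 11 [01011]: ((1 IMPLIES (1 AND 0)) OR ((1 XOR 0) OR 1)) -> 1
  row 12 [01100]: ((0 IMPLIES (0 AND 1)) OR ((0 XOR 1) OR 1)) -> 1
  row 13 [01101]: ((1 IMPLIES (1 AND 1)) OR ((0 XOR 1) OR 1)) -> 1
  row 14 [01110]: ((0 IMPLIES (0 AND 1)) OR ((1 XOR 1) OR 1)) -> 1
  row 15 [01111]: ((1 IMPLIES (1 AND 1)) OR ((1 XOR 1) OR 1)) -> 1
  row 16 [10000]: ((0 IMPLIES (0 AND 0)) OR ((0 XOR 0) OR 0)) -> 1
  row 17 [10001]: ((1 IMPLIES (1 AND 0)) OR ((0 XOR 0) OR 0)) -> 0
  row 18 [10010]: ((0 IMPLIES (0 AND 0)) OR ((1 XOR 0) OR 0)) -> 1
  row 19 [10011]: ((1 IMPLIES (1 AND 0)) OR ((1 XOR 0) OR 0)) -> 1
  row 20 [10100]: ((0 IMPLIES (0 AND 1)) OR ((0 XOR 1) OR 0)) -> 1
  row 21 [10101]: ((1 IMPLIES (1 AND 1)) OR ((0 XOR 1) OR 0)) -> 1
  row 22 [10110]: ((0 IMPLIES (0 AND 1)) OR ((1 XOR 1) OR 0)) -> 1
  row 23 [10111]: ((1 IMPLIES (1 AND 1)) OR ((1 XOR 1) OR 0)) -> 1
  row 24 [11000]: ((0 IMPLIES (0 AND 0)) OR ((0 XOR 0) OR 1)) -> 1
  row 25 [11001]: ((1 IMPLIES (1 AND 0)) OR ((0 XOR 0) OR 1)) -> 1
  row 26 [11010]: ((0 IMPLIES (0 AND 0)) OR ((1 XOR 0) OR 1)) -> 1
  row 27 [11011]: ((1 IMPLIES (1 AND 0)) OR ((1 XOR 0) OR 1)) -> 1
  row 28 [11100]: ((0 IMPLIES (0 AND 1)) OR ((0 XOR 1) OR 1)) -> 1
  row 29 [11101]: ((1 IMPLIES (1 AND 1)) OR ((0 XOR 1) OR 1)) -> 1
  row 30 [11110]: ((0 IMPLIES (0 AND 1)) OR ((1 XOR 1) OR 1)) -> 1
  row 31 [11111]: ((1 IMPLIES (1 AND 1)) OR ((1 XOR 1) OR 1)) -> 1
Full result column, 8 rows per line (x1,x2 fixed per line; x3,x4,x5 runs 000..111 left to right):
  rows 0-7 [x1,x2=00]: 10111111  (ones: 7)
  rows 8-15 [x1,x2=01]: 11111111  (ones: 8)
  rows 16-23 [x1,x2=10]: 10111111  (ones: 7)
  rows 24-31 [x1,x2=11]: 11111111  (ones: 8)
Count of 1-rows = 7+8+7+8 = 30

30


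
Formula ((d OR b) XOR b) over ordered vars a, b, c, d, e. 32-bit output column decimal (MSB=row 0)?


Formula: ((d OR b) XOR b) over a, b, c, d, e (32 rows)
Evaluate each row (bits = a,b,c,d,e, MSB first):
  row 0 [00000]: ((0 OR 0) XOR 0) -> 0
  row 1 [00001]: ((0 OR 0) XOR 0) -> 0
  row 2 [00010]: ((1 OR 0) XOR 0) -> 1
  row 3 [00011]: ((1 OR 0) XOR 0) -> 1
  row 4 [00100]: ((0 OR 0) XOR 0) -> 0
  row 5 [00101]: ((0 OR 0) XOR 0) -> 0
  row 6 [00110]: ((1 OR 0) XOR 0) -> 1
  row 7 [00111]: ((1 OR 0) XOR 0) -> 1
  row 8 [01000]: ((0 OR 1) XOR 1) -> 0
  row 9 [01001]: ((0 OR 1) XOR 1) -> 0
  row 10 [01010]: ((1 OR 1) XOR 1) -> 0
  row 11 [01011]: ((1 OR 1) XOR 1) -> 0
  row 12 [01100]: ((0 OR 1) XOR 1) -> 0
  row 13 [01101]: ((0 OR 1) XOR 1) -> 0
  row 14 [01110]: ((1 OR 1) XOR 1) -> 0
  row 15 [01111]: ((1 OR 1) XOR 1) -> 0
  row 16 [10000]: ((0 OR 0) XOR 0) -> 0
  row 17 [10001]: ((0 OR 0) XOR 0) -> 0
  row 18 [10010]: ((1 OR 0) XOR 0) -> 1
  row 19 [10011]: ((1 OR 0) XOR 0) -> 1
  row 20 [10100]: ((0 OR 0) XOR 0) -> 0
  row 21 [10101]: ((0 OR 0) XOR 0) -> 0
  row 22 [10110]: ((1 OR 0) XOR 0) -> 1
  row 23 [10111]: ((1 OR 0) XOR 0) -> 1
  row 24 [11000]: ((0 OR 1) XOR 1) -> 0
  row 25 [11001]: ((0 OR 1) XOR 1) -> 0
  row 26 [11010]: ((1 OR 1) XOR 1) -> 0
  row 27 [11011]: ((1 OR 1) XOR 1) -> 0
  row 28 [11100]: ((0 OR 1) XOR 1) -> 0
  row 29 [11101]: ((0 OR 1) XOR 1) -> 0
  row 30 [11110]: ((1 OR 1) XOR 1) -> 0
  row 31 [11111]: ((1 OR 1) XOR 1) -> 0
Full result column, 4 rows per line (a,b,c fixed per line; d,e runs 00..11 left to right):
  rows 0-3 [a,b,c=000]: 0011  = hex 3
  rows 4-7 [a,b,c=001]: 0011  = hex 3
  rows 8-11 [a,b,c=010]: 0000  = hex 0
  rows 12-15 [a,b,c=011]: 0000  = hex 0
  rows 16-19 [a,b,c=100]: 0011  = hex 3
  rows 20-23 [a,b,c=101]: 0011  = hex 3
  rows 24-27 [a,b,c=110]: 0000  = hex 0
  rows 28-31 [a,b,c=111]: 0000  = hex 0
Output column (row 0 .. row 31) = 00110011000000000011001100000000
Output column grouped in 4s = 0011 0011 0000 0000 0011 0011 0000 0000 = 0x33003300
Convert to decimal digit by digit (value = value*16 + digit):
  3 -> 3
  3*16 + 3 = 51
  51*16 + 0 = 816
  816*16 + 0 = 13056
  13056*16 + 3 = 208899
  208899*16 + 3 = 3342387
  3342387*16 + 0 = 53478192
  53478192*16 + 0 = 855651072
Decimal = 855651072

855651072
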